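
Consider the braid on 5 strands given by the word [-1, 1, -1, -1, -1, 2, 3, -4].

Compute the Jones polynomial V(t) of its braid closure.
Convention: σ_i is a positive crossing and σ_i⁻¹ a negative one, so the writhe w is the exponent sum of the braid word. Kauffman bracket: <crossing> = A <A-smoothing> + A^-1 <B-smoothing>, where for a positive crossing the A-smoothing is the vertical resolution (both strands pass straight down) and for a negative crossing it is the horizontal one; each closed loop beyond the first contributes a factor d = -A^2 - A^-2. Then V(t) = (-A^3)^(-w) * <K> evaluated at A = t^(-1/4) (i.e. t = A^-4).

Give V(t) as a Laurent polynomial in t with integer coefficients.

The presented braid s1^-1 s1 s1^-1 s1^-1 s1^-1 s2 s3 s4^-1 on 5 strands reduces by inverse Markov moves (closure unchanged at each step):
  Destabilize: the word has the form β·s4^-1 where s4^-1 occurs only as the final letter (β ∈ B_4); drop it and the last strand → 4 strands.
  Destabilize: the word has the form β·s3 where s3 occurs only as the final letter (β ∈ B_3); drop it and the last strand → 3 strands.
  Destabilize: the word has the form β·s2 where s2 occurs only as the final letter (β ∈ B_2); drop it and the last strand → 2 strands.
Reduced to β = s1^-1 s1 s1^-1 s1^-1 s1^-1 on 2 strands, 5 crossings.
Compute on β:
First cancel adjacent σ_i σ_i⁻¹ pairs (Reidemeister II — same braid, same closure): s1^-1 s1 s1^-1 s1^-1 s1^-1 → s1^-1 s1^-1 s1^-1.
Braid: s1^-1 s1^-1 s1^-1 on 2 strands, 3 crossings.
Writhe w = (#positive) - (#negative) = 0 - 3 = -3.
State-sum expansion of <K>. There are 2^3 = 8 states.
For each crossing: s=0 is the vertical smoothing, s=1 horizontal. Crossing k contributes A^(sign_k * (1 - 2*s_k)); loop factor d = -A^2 - A^-2.
  state 000: A-exp=-3, loops=2, term = A^-3 * d^1
  state 001: A-exp=-1, loops=1, term = A^-1 * d^0
  state 010: A-exp=-1, loops=1, term = A^-1 * d^0
  state 011: A-exp=+1, loops=2, term = A^1 * d^1
  state 100: A-exp=-1, loops=1, term = A^-1 * d^0
  state 101: A-exp=+1, loops=2, term = A^1 * d^1
  state 110: A-exp=+1, loops=2, term = A^1 * d^1
  state 111: A-exp=+3, loops=3, term = A^3 * d^2
Collect the terms by A-exponent (count of states per loop number):
Powers of d = -A^2 - A^-2: d^2 = A^4 + 2 + A^-4.
  A^3 * (d^2) = A^7 + 2*A^3 + A^-1
  A^1 * (3*d) = -3*A^3 - 3*A^-1
  A^-1 * (3) = 3*A^-1
  A^-3 * (d) = -A^-1 - A^-5
Summing the groups: <K> = A^7 - A^3 - A^-5
Normalise by the writhe: (-A^3)^(-w) = (-A^3)^(3) = -A^9, so f(A) = -A^9 * <K> = -A^16 + A^12 + A^4.
Substitute A = t^(-1/4), i.e. A^e → t^(-e/4): V(t) = t^-1 + t^-3 - t^-4

Answer: t^-1 + t^-3 - t^-4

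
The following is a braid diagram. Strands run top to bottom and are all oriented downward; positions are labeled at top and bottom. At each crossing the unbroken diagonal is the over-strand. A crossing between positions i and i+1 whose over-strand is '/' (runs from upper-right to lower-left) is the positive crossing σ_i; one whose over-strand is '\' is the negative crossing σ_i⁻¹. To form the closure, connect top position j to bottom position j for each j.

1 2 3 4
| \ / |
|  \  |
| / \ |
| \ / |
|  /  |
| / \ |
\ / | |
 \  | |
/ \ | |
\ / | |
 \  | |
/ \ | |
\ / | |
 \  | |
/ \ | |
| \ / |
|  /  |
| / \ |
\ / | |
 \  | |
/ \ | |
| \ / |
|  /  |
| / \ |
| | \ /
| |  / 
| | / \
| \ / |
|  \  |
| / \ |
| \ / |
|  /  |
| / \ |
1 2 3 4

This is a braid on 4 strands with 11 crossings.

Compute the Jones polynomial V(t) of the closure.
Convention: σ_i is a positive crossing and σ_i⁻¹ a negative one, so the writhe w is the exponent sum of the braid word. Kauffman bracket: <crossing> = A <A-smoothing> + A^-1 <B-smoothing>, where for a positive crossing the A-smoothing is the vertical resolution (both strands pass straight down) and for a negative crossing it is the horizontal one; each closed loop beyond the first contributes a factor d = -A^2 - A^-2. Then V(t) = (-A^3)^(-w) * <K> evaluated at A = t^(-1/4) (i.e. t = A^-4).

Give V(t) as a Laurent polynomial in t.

Reading the diagram top to bottom ('/'-over between positions i,i+1 = s_i, '\'-over = s_i^-1): braid word = s2^-1 s2 s1^-1 s1^-1 s1^-1 s2 s1^-1 s2 s3 s2^-1 s2.
The presented braid s2^-1 s2 s1^-1 s1^-1 s1^-1 s2 s1^-1 s2 s3 s2^-1 s2 on 4 strands reduces by inverse Markov moves (closure unchanged at each step):
  Deconjugate: the word is γ·β·γ⁻¹ with γ = s2^-1 (prefix) and γ⁻¹ = s2 (suffix); strip both.
  Deconjugate: the word is γ·β·γ⁻¹ with γ = s2 (prefix) and γ⁻¹ = s2^-1 (suffix); strip both.
  Destabilize: the word has the form β·s3 where s3 occurs only as the final letter (β ∈ B_3); drop it and the last strand → 3 strands.
Reduced to β = s1^-1 s1^-1 s1^-1 s2 s1^-1 s2 on 3 strands, 6 crossings.
Compute on β:
Braid: s1^-1 s1^-1 s1^-1 s2 s1^-1 s2 on 3 strands, 6 crossings.
Writhe w = (#positive) - (#negative) = 2 - 4 = -2.
Enumerate smoothing states for the bracket polynomial. There are 2^6 = 64 states.
For each crossing: s=0 is the vertical smoothing, s=1 horizontal. Crossing k contributes A^(sign_k * (1 - 2*s_k)); loop factor d = -A^2 - A^-2.
Tabulate the states by total A-exponent and number of loops L (A-exp: L × count):
  A^6: L=5 ×1
  A^4: L=4 ×6
  A^2: L=3 ×15
  A^0: L=2 ×19, L=4 ×1
  A^-2: L=1 ×11, L=3 ×4
  A^-4: L=2 ×6
  A^-6: L=3 ×1
Each group contributes A^e * Σ count * d^(L-1):
Powers of d = -A^2 - A^-2: d^2 = A^4 + 2 + A^-4; d^3 = -A^6 - 3*A^2 - 3*A^-2 - A^-6; d^4 = A^8 + 4*A^4 + 6 + 4*A^-4 + A^-8.
  A^6 * (d^4) = A^14 + 4*A^10 + 6*A^6 + 4*A^2 + A^-2
  A^4 * (6*d^3) = -6*A^10 - 18*A^6 - 18*A^2 - 6*A^-2
  A^2 * (15*d^2) = 15*A^6 + 30*A^2 + 15*A^-2
  A^0 * (19*d + d^3) = -A^6 - 22*A^2 - 22*A^-2 - A^-6
  A^-2 * (11 + 4*d^2) = 4*A^2 + 19*A^-2 + 4*A^-6
  A^-4 * (6*d) = -6*A^-2 - 6*A^-6
  A^-6 * (d^2) = A^-2 + 2*A^-6 + A^-10
Summing the groups: <K> = A^14 - 2*A^10 + 2*A^6 - 2*A^2 + 2*A^-2 - A^-6 + A^-10
Normalise by the writhe: (-A^3)^(-w) = (-A^3)^(2) = A^6, so f(A) = A^6 * <K> = A^20 - 2*A^16 + 2*A^12 - 2*A^8 + 2*A^4 - 1 + A^-4.
Substitute A = t^(-1/4), i.e. A^e → t^(-e/4): V(t) = t - 1 + 2*t^-1 - 2*t^-2 + 2*t^-3 - 2*t^-4 + t^-5

Answer: t - 1 + 2*t^-1 - 2*t^-2 + 2*t^-3 - 2*t^-4 + t^-5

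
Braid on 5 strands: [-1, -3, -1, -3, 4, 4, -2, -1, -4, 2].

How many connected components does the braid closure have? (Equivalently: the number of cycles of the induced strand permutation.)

Track the strand permutation on 5 strands, starting from identity.
  step 1: s1^-1 swaps positions 1,2 -> [2 1 3 4 5]
  step 2: s3^-1 swaps positions 3,4 -> [2 1 4 3 5]
  step 3: s1^-1 swaps positions 1,2 -> [1 2 4 3 5]
  step 4: s3^-1 swaps positions 3,4 -> [1 2 3 4 5]
  step 5: s4 swaps positions 4,5 -> [1 2 3 5 4]
  step 6: s4 swaps positions 4,5 -> [1 2 3 4 5]
  step 7: s2^-1 swaps positions 2,3 -> [1 3 2 4 5]
  step 8: s1^-1 swaps positions 1,2 -> [3 1 2 4 5]
  step 9: s4^-1 swaps positions 4,5 -> [3 1 2 5 4]
  step 10: s2 swaps positions 2,3 -> [3 2 1 5 4]
Final permutation (position -> original strand): [3 2 1 5 4]
Closure components = cycle count of this permutation = 3.

Answer: 3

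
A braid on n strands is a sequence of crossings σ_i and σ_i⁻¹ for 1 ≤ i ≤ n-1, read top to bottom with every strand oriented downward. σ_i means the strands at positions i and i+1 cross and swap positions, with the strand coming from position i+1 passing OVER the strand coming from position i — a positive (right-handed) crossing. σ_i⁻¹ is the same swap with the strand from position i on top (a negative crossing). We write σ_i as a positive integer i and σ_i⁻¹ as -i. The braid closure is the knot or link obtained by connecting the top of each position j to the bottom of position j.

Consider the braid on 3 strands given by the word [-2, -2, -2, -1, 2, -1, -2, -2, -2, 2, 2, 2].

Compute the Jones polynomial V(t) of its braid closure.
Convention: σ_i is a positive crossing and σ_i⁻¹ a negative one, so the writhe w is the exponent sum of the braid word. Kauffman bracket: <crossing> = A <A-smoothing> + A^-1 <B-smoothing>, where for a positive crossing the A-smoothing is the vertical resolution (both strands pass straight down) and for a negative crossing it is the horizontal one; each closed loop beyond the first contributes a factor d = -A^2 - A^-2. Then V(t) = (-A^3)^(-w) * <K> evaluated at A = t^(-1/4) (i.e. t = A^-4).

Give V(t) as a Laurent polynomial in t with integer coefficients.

The presented braid s2^-1 s2^-1 s2^-1 s1^-1 s2 s1^-1 s2^-1 s2^-1 s2^-1 s2 s2 s2 on 3 strands reduces by inverse Markov moves (closure unchanged at each step):
  Deconjugate: the word is γ·β·γ⁻¹ with γ = s2^-1 s2^-1 (prefix) and γ⁻¹ = s2 s2 (suffix); strip both.
  Deconjugate: the word is γ·β·γ⁻¹ with γ = s2^-1 (prefix) and γ⁻¹ = s2 (suffix); strip both.
Reduced to β = s1^-1 s2 s1^-1 s2^-1 s2^-1 s2^-1 on 3 strands, 6 crossings.
Compute on β:
Braid: s1^-1 s2 s1^-1 s2^-1 s2^-1 s2^-1 on 3 strands, 6 crossings.
Writhe w = (#positive) - (#negative) = 1 - 5 = -4.
Enumerate smoothing states for the bracket polynomial. There are 2^6 = 64 states.
Smooth each crossing (0=||, 1=⌣⌢); contribution A^(Σ sign_k(1-2s_k)) * d^(L-1).
Tabulate the states by total A-exponent and number of loops L (A-exp: L × count):
  A^6: L=4 ×1
  A^4: L=3 ×6
  A^2: L=2 ×12, L=4 ×3
  A^0: L=1 ×9, L=3 ×10, L=5 ×1
  A^-2: L=2 ×12, L=4 ×3
  A^-4: L=1 ×2, L=3 ×4
  A^-6: L=2 ×1
Each group contributes A^e * Σ count * d^(L-1):
Powers of d = -A^2 - A^-2: d^2 = A^4 + 2 + A^-4; d^3 = -A^6 - 3*A^2 - 3*A^-2 - A^-6; d^4 = A^8 + 4*A^4 + 6 + 4*A^-4 + A^-8.
  A^6 * (d^3) = -A^12 - 3*A^8 - 3*A^4 - 1
  A^4 * (6*d^2) = 6*A^8 + 12*A^4 + 6
  A^2 * (12*d + 3*d^3) = -3*A^8 - 21*A^4 - 21 - 3*A^-4
  A^0 * (9 + 10*d^2 + d^4) = A^8 + 14*A^4 + 35 + 14*A^-4 + A^-8
  A^-2 * (12*d + 3*d^3) = -3*A^4 - 21 - 21*A^-4 - 3*A^-8
  A^-4 * (2 + 4*d^2) = 4 + 10*A^-4 + 4*A^-8
  A^-6 * (d) = -A^-4 - A^-8
Summing the groups: <K> = -A^12 + A^8 - A^4 + 2 - A^-4 + A^-8
Normalise by the writhe: (-A^3)^(-w) = (-A^3)^(4) = A^12, so f(A) = A^12 * <K> = -A^24 + A^20 - A^16 + 2*A^12 - A^8 + A^4.
Substitute A = t^(-1/4), i.e. A^e → t^(-e/4): V(t) = t^-1 - t^-2 + 2*t^-3 - t^-4 + t^-5 - t^-6

Answer: t^-1 - t^-2 + 2*t^-3 - t^-4 + t^-5 - t^-6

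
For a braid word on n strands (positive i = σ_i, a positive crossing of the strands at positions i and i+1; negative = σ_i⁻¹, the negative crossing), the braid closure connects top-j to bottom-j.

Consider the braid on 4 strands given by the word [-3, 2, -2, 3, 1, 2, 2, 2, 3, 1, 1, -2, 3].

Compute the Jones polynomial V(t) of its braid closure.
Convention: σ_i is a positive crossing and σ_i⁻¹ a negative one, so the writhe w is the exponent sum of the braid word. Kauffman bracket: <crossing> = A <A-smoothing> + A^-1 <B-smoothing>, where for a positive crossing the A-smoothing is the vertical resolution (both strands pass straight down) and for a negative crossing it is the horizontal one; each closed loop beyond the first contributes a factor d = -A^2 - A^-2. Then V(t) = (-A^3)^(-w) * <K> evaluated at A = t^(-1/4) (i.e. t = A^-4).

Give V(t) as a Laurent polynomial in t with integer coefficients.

t^10 - 3*t^9 + 4*t^8 - 6*t^7 + 6*t^6 - 5*t^5 + 5*t^4 - 2*t^3 + t^2

Derivation:
The presented braid s3^-1 s2 s2^-1 s3 s1 s2 s2 s2 s3 s1 s1 s2^-1 s3 on 4 strands reduces by inverse Markov moves (closure unchanged at each step):
  Deconjugate: the word is γ·β·γ⁻¹ with γ = s3^-1 s2 (prefix) and γ⁻¹ = s2^-1 s3 (suffix); strip both.
Reduced to β = s2^-1 s3 s1 s2 s2 s2 s3 s1 s1 on 4 strands, 9 crossings.
Compute on β:
Braid: s2^-1 s3 s1 s2 s2 s2 s3 s1 s1 on 4 strands, 9 crossings.
Writhe w = (#positive) - (#negative) = 8 - 1 = 7.
Enumerate smoothing states for the bracket polynomial. There are 2^9 = 512 states.
Smooth each crossing (0=||, 1=⌣⌢); contribution A^(Σ sign_k(1-2s_k)) * d^(L-1).
Tabulate the states by total A-exponent and number of loops L (A-exp: L × count):
  A^9: L=3 ×1
  A^7: L=2 ×5, L=4 ×4
  A^5: L=1 ×6, L=3 ×27, L=5 ×3
  A^3: L=2 ×57, L=4 ×26, L=6 ×1
  A^1: L=1 ×39, L=3 ×77, L=5 ×10
  A^-1: L=2 ×81, L=4 ×44, L=6 ×1
  A^-3: L=3 ×73, L=5 ×11
  A^-5: L=4 ×35, L=6 ×1
  A^-7: L=5 ×9
  A^-9: L=6 ×1
Each group contributes A^e * Σ count * d^(L-1):
Powers of d = -A^2 - A^-2: d^2 = A^4 + 2 + A^-4; d^3 = -A^6 - 3*A^2 - 3*A^-2 - A^-6; d^4 = A^8 + 4*A^4 + 6 + 4*A^-4 + A^-8; d^5 = -A^10 - 5*A^6 - 10*A^2 - 10*A^-2 - 5*A^-6 - A^-10.
  A^9 * (d^2) = A^13 + 2*A^9 + A^5
  A^7 * (5*d + 4*d^3) = -4*A^13 - 17*A^9 - 17*A^5 - 4*A
  A^5 * (6 + 27*d^2 + 3*d^4) = 3*A^13 + 39*A^9 + 78*A^5 + 39*A + 3*A^-3
  A^3 * (57*d + 26*d^3 + d^5) = -A^13 - 31*A^9 - 145*A^5 - 145*A - 31*A^-3 - A^-7
  A^1 * (39 + 77*d^2 + 10*d^4) = 10*A^9 + 117*A^5 + 253*A + 117*A^-3 + 10*A^-7
  A^-1 * (81*d + 44*d^3 + d^5) = -A^9 - 49*A^5 - 223*A - 223*A^-3 - 49*A^-7 - A^-11
  A^-3 * (73*d^2 + 11*d^4) = 11*A^5 + 117*A + 212*A^-3 + 117*A^-7 + 11*A^-11
  A^-5 * (35*d^3 + d^5) = -A^5 - 40*A - 115*A^-3 - 115*A^-7 - 40*A^-11 - A^-15
  A^-7 * (9*d^4) = 9*A + 36*A^-3 + 54*A^-7 + 36*A^-11 + 9*A^-15
  A^-9 * (d^5) = -A - 5*A^-3 - 10*A^-7 - 10*A^-11 - 5*A^-15 - A^-19
Summing the groups: <K> = -A^13 + 2*A^9 - 5*A^5 + 5*A - 6*A^-3 + 6*A^-7 - 4*A^-11 + 3*A^-15 - A^-19
Normalise by the writhe: (-A^3)^(-w) = (-A^3)^(-7) = -A^-21, so f(A) = -A^-21 * <K> = A^-8 - 2*A^-12 + 5*A^-16 - 5*A^-20 + 6*A^-24 - 6*A^-28 + 4*A^-32 - 3*A^-36 + A^-40.
Substitute A = t^(-1/4), i.e. A^e → t^(-e/4): V(t) = t^10 - 3*t^9 + 4*t^8 - 6*t^7 + 6*t^6 - 5*t^5 + 5*t^4 - 2*t^3 + t^2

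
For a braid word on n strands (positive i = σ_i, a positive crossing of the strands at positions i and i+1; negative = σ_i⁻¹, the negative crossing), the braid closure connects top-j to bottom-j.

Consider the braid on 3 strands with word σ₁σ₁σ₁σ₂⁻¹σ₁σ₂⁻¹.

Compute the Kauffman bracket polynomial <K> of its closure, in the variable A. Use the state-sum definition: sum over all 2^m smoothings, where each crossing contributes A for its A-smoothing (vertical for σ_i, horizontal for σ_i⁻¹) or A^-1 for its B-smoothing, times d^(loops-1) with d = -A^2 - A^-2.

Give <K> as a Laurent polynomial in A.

Braid: s1 s1 s1 s2^-1 s1 s2^-1 on 3 strands, 6 crossings.
Writhe w = (#positive) - (#negative) = 4 - 2 = 2.
Enumerate smoothing states for the bracket polynomial. There are 2^6 = 64 states.
For each crossing: s=0 is the vertical smoothing, s=1 horizontal. Crossing k contributes A^(sign_k * (1 - 2*s_k)); loop factor d = -A^2 - A^-2.
Tabulate the states by total A-exponent and number of loops L (A-exp: L × count):
  A^6: L=3 ×1
  A^4: L=2 ×6
  A^2: L=1 ×11, L=3 ×4
  A^0: L=2 ×19, L=4 ×1
  A^-2: L=3 ×15
  A^-4: L=4 ×6
  A^-6: L=5 ×1
Each group contributes A^e * Σ count * d^(L-1):
Powers of d = -A^2 - A^-2: d^2 = A^4 + 2 + A^-4; d^3 = -A^6 - 3*A^2 - 3*A^-2 - A^-6; d^4 = A^8 + 4*A^4 + 6 + 4*A^-4 + A^-8.
  A^6 * (d^2) = A^10 + 2*A^6 + A^2
  A^4 * (6*d) = -6*A^6 - 6*A^2
  A^2 * (11 + 4*d^2) = 4*A^6 + 19*A^2 + 4*A^-2
  A^0 * (19*d + d^3) = -A^6 - 22*A^2 - 22*A^-2 - A^-6
  A^-2 * (15*d^2) = 15*A^2 + 30*A^-2 + 15*A^-6
  A^-4 * (6*d^3) = -6*A^2 - 18*A^-2 - 18*A^-6 - 6*A^-10
  A^-6 * (d^4) = A^2 + 4*A^-2 + 6*A^-6 + 4*A^-10 + A^-14
Summing the groups: <K> = A^10 - A^6 + 2*A^2 - 2*A^-2 + 2*A^-6 - 2*A^-10 + A^-14

Answer: A^10 - A^6 + 2*A^2 - 2*A^-2 + 2*A^-6 - 2*A^-10 + A^-14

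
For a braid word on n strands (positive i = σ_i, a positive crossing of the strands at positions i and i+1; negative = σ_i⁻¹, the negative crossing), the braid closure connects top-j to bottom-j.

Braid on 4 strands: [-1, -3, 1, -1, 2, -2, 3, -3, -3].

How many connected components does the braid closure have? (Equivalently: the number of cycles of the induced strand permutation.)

Track the strand permutation on 4 strands, starting from identity.
  step 1: s1^-1 swaps positions 1,2 -> [2 1 3 4]
  step 2: s3^-1 swaps positions 3,4 -> [2 1 4 3]
  step 3: s1 swaps positions 1,2 -> [1 2 4 3]
  step 4: s1^-1 swaps positions 1,2 -> [2 1 4 3]
  step 5: s2 swaps positions 2,3 -> [2 4 1 3]
  step 6: s2^-1 swaps positions 2,3 -> [2 1 4 3]
  step 7: s3 swaps positions 3,4 -> [2 1 3 4]
  step 8: s3^-1 swaps positions 3,4 -> [2 1 4 3]
  step 9: s3^-1 swaps positions 3,4 -> [2 1 3 4]
Final permutation (position -> original strand): [2 1 3 4]
Closure components = cycle count of this permutation = 3.

Answer: 3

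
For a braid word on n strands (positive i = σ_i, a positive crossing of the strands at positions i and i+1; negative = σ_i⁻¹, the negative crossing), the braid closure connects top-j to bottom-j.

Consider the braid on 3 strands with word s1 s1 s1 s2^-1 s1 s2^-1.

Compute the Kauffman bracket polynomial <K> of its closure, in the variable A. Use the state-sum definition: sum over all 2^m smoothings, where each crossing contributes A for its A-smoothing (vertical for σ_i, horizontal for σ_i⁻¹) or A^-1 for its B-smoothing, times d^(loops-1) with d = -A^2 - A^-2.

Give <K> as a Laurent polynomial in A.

A^10 - A^6 + 2*A^2 - 2*A^-2 + 2*A^-6 - 2*A^-10 + A^-14

Derivation:
Braid: s1 s1 s1 s2^-1 s1 s2^-1 on 3 strands, 6 crossings.
Writhe w = (#positive) - (#negative) = 4 - 2 = 2.
Enumerate smoothing states for the bracket polynomial. There are 2^6 = 64 states.
Each crossing splits two ways (0=vertical, 1=horizontal). The state's weight is A^(#A-smoothings - #B-smoothings) * d^(loops - 1).
Tabulate the states by total A-exponent and number of loops L (A-exp: L × count):
  A^6: L=3 ×1
  A^4: L=2 ×6
  A^2: L=1 ×11, L=3 ×4
  A^0: L=2 ×19, L=4 ×1
  A^-2: L=3 ×15
  A^-4: L=4 ×6
  A^-6: L=5 ×1
Each group contributes A^e * Σ count * d^(L-1):
Powers of d = -A^2 - A^-2: d^2 = A^4 + 2 + A^-4; d^3 = -A^6 - 3*A^2 - 3*A^-2 - A^-6; d^4 = A^8 + 4*A^4 + 6 + 4*A^-4 + A^-8.
  A^6 * (d^2) = A^10 + 2*A^6 + A^2
  A^4 * (6*d) = -6*A^6 - 6*A^2
  A^2 * (11 + 4*d^2) = 4*A^6 + 19*A^2 + 4*A^-2
  A^0 * (19*d + d^3) = -A^6 - 22*A^2 - 22*A^-2 - A^-6
  A^-2 * (15*d^2) = 15*A^2 + 30*A^-2 + 15*A^-6
  A^-4 * (6*d^3) = -6*A^2 - 18*A^-2 - 18*A^-6 - 6*A^-10
  A^-6 * (d^4) = A^2 + 4*A^-2 + 6*A^-6 + 4*A^-10 + A^-14
Summing the groups: <K> = A^10 - A^6 + 2*A^2 - 2*A^-2 + 2*A^-6 - 2*A^-10 + A^-14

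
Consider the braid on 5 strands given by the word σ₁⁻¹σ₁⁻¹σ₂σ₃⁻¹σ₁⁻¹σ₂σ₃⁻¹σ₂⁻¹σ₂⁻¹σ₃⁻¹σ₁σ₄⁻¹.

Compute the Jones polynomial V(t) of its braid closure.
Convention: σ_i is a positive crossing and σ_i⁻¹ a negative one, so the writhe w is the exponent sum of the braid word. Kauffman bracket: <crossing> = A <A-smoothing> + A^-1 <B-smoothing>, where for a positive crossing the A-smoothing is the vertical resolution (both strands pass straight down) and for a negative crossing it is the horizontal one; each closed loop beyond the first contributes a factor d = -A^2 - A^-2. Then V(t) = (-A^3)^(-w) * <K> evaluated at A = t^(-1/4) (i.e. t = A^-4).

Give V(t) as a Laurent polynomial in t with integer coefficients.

The presented braid s1^-1 s1^-1 s2 s3^-1 s1^-1 s2 s3^-1 s2^-1 s2^-1 s3^-1 s1 s4^-1 on 5 strands reduces by inverse Markov moves (closure unchanged at each step):
  Destabilize: the word has the form β·s4^-1 where s4^-1 occurs only as the final letter (β ∈ B_4); drop it and the last strand → 4 strands.
  Deconjugate: the word is γ·β·γ⁻¹ with γ = s1^-1 (prefix) and γ⁻¹ = s1 (suffix); strip both.
Reduced to β = s1^-1 s2 s3^-1 s1^-1 s2 s3^-1 s2^-1 s2^-1 s3^-1 on 4 strands, 9 crossings.
Compute on β:
Braid: s1^-1 s2 s3^-1 s1^-1 s2 s3^-1 s2^-1 s2^-1 s3^-1 on 4 strands, 9 crossings.
Writhe w = (#positive) - (#negative) = 2 - 7 = -5.
Enumerate smoothing states for the bracket polynomial. There are 2^9 = 512 states.
Each crossing splits two ways (0=vertical, 1=horizontal). The state's weight is A^(#A-smoothings - #B-smoothings) * d^(loops - 1).
Tabulate the states by total A-exponent and number of loops L (A-exp: L × count):
  A^9: L=5 ×1
  A^7: L=4 ×9
  A^5: L=3 ×33, L=5 ×3
  A^3: L=2 ×59, L=4 ×25
  A^1: L=1 ×42, L=3 ×80, L=5 ×4
  A^-1: L=2 ×93, L=4 ×33
  A^-3: L=1 ×19, L=3 ×58, L=5 ×7
  A^-5: L=2 ×19, L=4 ×16, L=6 ×1
  A^-7: L=3 ×7, L=5 ×2
  A^-9: L=4 ×1
Each group contributes A^e * Σ count * d^(L-1):
Powers of d = -A^2 - A^-2: d^2 = A^4 + 2 + A^-4; d^3 = -A^6 - 3*A^2 - 3*A^-2 - A^-6; d^4 = A^8 + 4*A^4 + 6 + 4*A^-4 + A^-8; d^5 = -A^10 - 5*A^6 - 10*A^2 - 10*A^-2 - 5*A^-6 - A^-10.
  A^9 * (d^4) = A^17 + 4*A^13 + 6*A^9 + 4*A^5 + A
  A^7 * (9*d^3) = -9*A^13 - 27*A^9 - 27*A^5 - 9*A
  A^5 * (33*d^2 + 3*d^4) = 3*A^13 + 45*A^9 + 84*A^5 + 45*A + 3*A^-3
  A^3 * (59*d + 25*d^3) = -25*A^9 - 134*A^5 - 134*A - 25*A^-3
  A^1 * (42 + 80*d^2 + 4*d^4) = 4*A^9 + 96*A^5 + 226*A + 96*A^-3 + 4*A^-7
  A^-1 * (93*d + 33*d^3) = -33*A^5 - 192*A - 192*A^-3 - 33*A^-7
  A^-3 * (19 + 58*d^2 + 7*d^4) = 7*A^5 + 86*A + 177*A^-3 + 86*A^-7 + 7*A^-11
  A^-5 * (19*d + 16*d^3 + d^5) = -A^5 - 21*A - 77*A^-3 - 77*A^-7 - 21*A^-11 - A^-15
  A^-7 * (7*d^2 + 2*d^4) = 2*A + 15*A^-3 + 26*A^-7 + 15*A^-11 + 2*A^-15
  A^-9 * (d^3) = -A^-3 - 3*A^-7 - 3*A^-11 - A^-15
Summing the groups: <K> = A^17 - 2*A^13 + 3*A^9 - 4*A^5 + 4*A - 4*A^-3 + 3*A^-7 - 2*A^-11
Normalise by the writhe: (-A^3)^(-w) = (-A^3)^(5) = -A^15, so f(A) = -A^15 * <K> = -A^32 + 2*A^28 - 3*A^24 + 4*A^20 - 4*A^16 + 4*A^12 - 3*A^8 + 2*A^4.
Substitute A = t^(-1/4), i.e. A^e → t^(-e/4): V(t) = 2*t^-1 - 3*t^-2 + 4*t^-3 - 4*t^-4 + 4*t^-5 - 3*t^-6 + 2*t^-7 - t^-8

Answer: 2*t^-1 - 3*t^-2 + 4*t^-3 - 4*t^-4 + 4*t^-5 - 3*t^-6 + 2*t^-7 - t^-8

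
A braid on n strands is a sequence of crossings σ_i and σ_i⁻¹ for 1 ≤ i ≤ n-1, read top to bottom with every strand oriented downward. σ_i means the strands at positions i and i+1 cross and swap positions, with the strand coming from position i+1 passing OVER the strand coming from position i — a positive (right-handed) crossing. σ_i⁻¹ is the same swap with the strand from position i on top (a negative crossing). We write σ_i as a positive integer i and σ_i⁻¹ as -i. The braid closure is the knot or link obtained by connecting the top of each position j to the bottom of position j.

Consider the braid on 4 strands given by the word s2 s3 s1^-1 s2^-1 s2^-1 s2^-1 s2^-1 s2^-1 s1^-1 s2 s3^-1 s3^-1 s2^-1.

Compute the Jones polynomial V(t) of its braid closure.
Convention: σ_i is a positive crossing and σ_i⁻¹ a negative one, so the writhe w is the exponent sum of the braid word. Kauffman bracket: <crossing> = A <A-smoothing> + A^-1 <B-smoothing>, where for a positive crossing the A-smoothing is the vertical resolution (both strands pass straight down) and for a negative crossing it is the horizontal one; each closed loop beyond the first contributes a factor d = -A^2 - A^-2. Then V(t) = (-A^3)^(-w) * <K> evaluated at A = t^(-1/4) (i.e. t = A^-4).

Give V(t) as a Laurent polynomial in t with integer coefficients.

t^-2 - t^-3 + 2*t^-4 - 2*t^-5 + 3*t^-6 - 2*t^-7 + t^-8 - t^-9

Derivation:
The presented braid s2 s3 s1^-1 s2^-1 s2^-1 s2^-1 s2^-1 s2^-1 s1^-1 s2 s3^-1 s3^-1 s2^-1 on 4 strands reduces by inverse Markov moves (closure unchanged at each step):
  Deconjugate: the word is γ·β·γ⁻¹ with γ = s2 s3 (prefix) and γ⁻¹ = s3^-1 s2^-1 (suffix); strip both.
  Destabilize: the word has the form β·s3^-1 where s3^-1 occurs only as the final letter (β ∈ B_3); drop it and the last strand → 3 strands.
Reduced to β = s1^-1 s2^-1 s2^-1 s2^-1 s2^-1 s2^-1 s1^-1 s2 on 3 strands, 8 crossings.
Compute on β:
Braid: s1^-1 s2^-1 s2^-1 s2^-1 s2^-1 s2^-1 s1^-1 s2 on 3 strands, 8 crossings.
Writhe w = (#positive) - (#negative) = 1 - 7 = -6.
State-sum expansion of <K>. There are 2^8 = 256 states.
Each crossing splits two ways (0=vertical, 1=horizontal). The state's weight is A^(#A-smoothings - #B-smoothings) * d^(loops - 1).
Tabulate the states by total A-exponent and number of loops L (A-exp: L × count):
  A^8: L=6 ×1
  A^6: L=5 ×8
  A^4: L=4 ×25, L=6 ×3
  A^2: L=3 ×40, L=5 ×15, L=7 ×1
  A^0: L=2 ×35, L=4 ×30, L=6 ×5
  A^-2: L=1 ×15, L=3 ×31, L=5 ×10
  A^-4: L=2 ×18, L=4 ×10
  A^-6: L=1 ×2, L=3 ×6
  A^-8: L=2 ×1
Each group contributes A^e * Σ count * d^(L-1):
Powers of d = -A^2 - A^-2: d^2 = A^4 + 2 + A^-4; d^3 = -A^6 - 3*A^2 - 3*A^-2 - A^-6; d^4 = A^8 + 4*A^4 + 6 + 4*A^-4 + A^-8; d^5 = -A^10 - 5*A^6 - 10*A^2 - 10*A^-2 - 5*A^-6 - A^-10; d^6 = A^12 + 6*A^8 + 15*A^4 + 20 + 15*A^-4 + 6*A^-8 + A^-12.
  A^8 * (d^5) = -A^18 - 5*A^14 - 10*A^10 - 10*A^6 - 5*A^2 - A^-2
  A^6 * (8*d^4) = 8*A^14 + 32*A^10 + 48*A^6 + 32*A^2 + 8*A^-2
  A^4 * (25*d^3 + 3*d^5) = -3*A^14 - 40*A^10 - 105*A^6 - 105*A^2 - 40*A^-2 - 3*A^-6
  A^2 * (40*d^2 + 15*d^4 + d^6) = A^14 + 21*A^10 + 115*A^6 + 190*A^2 + 115*A^-2 + 21*A^-6 + A^-10
  A^0 * (35*d + 30*d^3 + 5*d^5) = -5*A^10 - 55*A^6 - 175*A^2 - 175*A^-2 - 55*A^-6 - 5*A^-10
  A^-2 * (15 + 31*d^2 + 10*d^4) = 10*A^6 + 71*A^2 + 137*A^-2 + 71*A^-6 + 10*A^-10
  A^-4 * (18*d + 10*d^3) = -10*A^2 - 48*A^-2 - 48*A^-6 - 10*A^-10
  A^-6 * (2 + 6*d^2) = 6*A^-2 + 14*A^-6 + 6*A^-10
  A^-8 * (d) = -A^-6 - A^-10
Summing the groups: <K> = -A^18 + A^14 - 2*A^10 + 3*A^6 - 2*A^2 + 2*A^-2 - A^-6 + A^-10
Normalise by the writhe: (-A^3)^(-w) = (-A^3)^(6) = A^18, so f(A) = A^18 * <K> = -A^36 + A^32 - 2*A^28 + 3*A^24 - 2*A^20 + 2*A^16 - A^12 + A^8.
Substitute A = t^(-1/4), i.e. A^e → t^(-e/4): V(t) = t^-2 - t^-3 + 2*t^-4 - 2*t^-5 + 3*t^-6 - 2*t^-7 + t^-8 - t^-9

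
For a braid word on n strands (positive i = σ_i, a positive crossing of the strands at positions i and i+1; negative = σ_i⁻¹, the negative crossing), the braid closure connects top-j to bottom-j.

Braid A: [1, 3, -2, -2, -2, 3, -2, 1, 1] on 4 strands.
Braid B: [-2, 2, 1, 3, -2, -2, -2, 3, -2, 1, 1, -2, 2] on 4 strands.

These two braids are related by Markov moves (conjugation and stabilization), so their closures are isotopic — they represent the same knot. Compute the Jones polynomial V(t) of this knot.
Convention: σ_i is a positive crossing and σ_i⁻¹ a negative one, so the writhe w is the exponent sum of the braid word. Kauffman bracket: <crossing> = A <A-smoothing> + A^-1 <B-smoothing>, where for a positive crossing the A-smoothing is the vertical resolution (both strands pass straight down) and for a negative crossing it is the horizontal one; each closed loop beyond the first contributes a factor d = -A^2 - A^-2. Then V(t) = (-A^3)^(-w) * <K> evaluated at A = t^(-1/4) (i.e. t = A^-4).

Markov-equivalent braids have isotopic closures, hence identical knot invariants. Strip the Markov moves from each word to reach a common short braid β, then compute V(t) once on β.
Braid A: s1 s3 s2^-1 s2^-1 s2^-1 s3 s2^-1 s1 s1 on 4 strands has no conjugating prefix/suffix or stabilization to strip; take β = s1 s3 s2^-1 s2^-1 s2^-1 s3 s2^-1 s1 s1.
Braid B: s2^-1 s2 s1 s3 s2^-1 s2^-1 s2^-1 s3 s2^-1 s1 s1 s2^-1 s2 on 4 strands reduces by inverse Markov moves (closure unchanged at each step):
  Deconjugate: the word is γ·β·γ⁻¹ with γ = s2^-1 s2 (prefix) and γ⁻¹ = s2^-1 s2 (suffix); strip both.
Reduced to β = s1 s3 s2^-1 s2^-1 s2^-1 s3 s2^-1 s1 s1 on 4 strands, 9 crossings.
Both give the same β = s1 s3 s2^-1 s2^-1 s2^-1 s3 s2^-1 s1 s1 on 4 strands, so one state sum suffices:
Braid: s1 s3 s2^-1 s2^-1 s2^-1 s3 s2^-1 s1 s1 on 4 strands, 9 crossings.
Writhe w = (#positive) - (#negative) = 5 - 4 = 1.
State-sum expansion of <K>. There are 2^9 = 512 states.
For each crossing: s=0 is the vertical smoothing, s=1 horizontal. Crossing k contributes A^(sign_k * (1 - 2*s_k)); loop factor d = -A^2 - A^-2.
Tabulate the states by total A-exponent and number of loops L (A-exp: L × count):
  A^9: L=6 ×1
  A^7: L=5 ×9
  A^5: L=4 ×33, L=6 ×3
  A^3: L=3 ×64, L=5 ×19, L=7 ×1
  A^1: L=2 ×68, L=4 ×52, L=6 ×6
  A^-1: L=1 ×33, L=3 ×75, L=5 ×18
  A^-3: L=2 ×51, L=4 ×32, L=6 ×1
  A^-5: L=3 ×32, L=5 ×4
  A^-7: L=4 ×9
  A^-9: L=5 ×1
Each group contributes A^e * Σ count * d^(L-1):
Powers of d = -A^2 - A^-2: d^2 = A^4 + 2 + A^-4; d^3 = -A^6 - 3*A^2 - 3*A^-2 - A^-6; d^4 = A^8 + 4*A^4 + 6 + 4*A^-4 + A^-8; d^5 = -A^10 - 5*A^6 - 10*A^2 - 10*A^-2 - 5*A^-6 - A^-10; d^6 = A^12 + 6*A^8 + 15*A^4 + 20 + 15*A^-4 + 6*A^-8 + A^-12.
  A^9 * (d^5) = -A^19 - 5*A^15 - 10*A^11 - 10*A^7 - 5*A^3 - A^-1
  A^7 * (9*d^4) = 9*A^15 + 36*A^11 + 54*A^7 + 36*A^3 + 9*A^-1
  A^5 * (33*d^3 + 3*d^5) = -3*A^15 - 48*A^11 - 129*A^7 - 129*A^3 - 48*A^-1 - 3*A^-5
  A^3 * (64*d^2 + 19*d^4 + d^6) = A^15 + 25*A^11 + 155*A^7 + 262*A^3 + 155*A^-1 + 25*A^-5 + A^-9
  A^1 * (68*d + 52*d^3 + 6*d^5) = -6*A^11 - 82*A^7 - 284*A^3 - 284*A^-1 - 82*A^-5 - 6*A^-9
  A^-1 * (33 + 75*d^2 + 18*d^4) = 18*A^7 + 147*A^3 + 291*A^-1 + 147*A^-5 + 18*A^-9
  A^-3 * (51*d + 32*d^3 + d^5) = -A^7 - 37*A^3 - 157*A^-1 - 157*A^-5 - 37*A^-9 - A^-13
  A^-5 * (32*d^2 + 4*d^4) = 4*A^3 + 48*A^-1 + 88*A^-5 + 48*A^-9 + 4*A^-13
  A^-7 * (9*d^3) = -9*A^-1 - 27*A^-5 - 27*A^-9 - 9*A^-13
  A^-9 * (d^4) = A^-1 + 4*A^-5 + 6*A^-9 + 4*A^-13 + A^-17
Summing the groups: <K> = -A^19 + 2*A^15 - 3*A^11 + 5*A^7 - 6*A^3 + 5*A^-1 - 5*A^-5 + 3*A^-9 - 2*A^-13 + A^-17
Normalise by the writhe: (-A^3)^(-w) = (-A^3)^(-1) = -A^-3, so f(A) = -A^-3 * <K> = A^16 - 2*A^12 + 3*A^8 - 5*A^4 + 6 - 5*A^-4 + 5*A^-8 - 3*A^-12 + 2*A^-16 - A^-20.
Substitute A = t^(-1/4), i.e. A^e → t^(-e/4): V(t) = -t^5 + 2*t^4 - 3*t^3 + 5*t^2 - 5*t + 6 - 5*t^-1 + 3*t^-2 - 2*t^-3 + t^-4

Answer: -t^5 + 2*t^4 - 3*t^3 + 5*t^2 - 5*t + 6 - 5*t^-1 + 3*t^-2 - 2*t^-3 + t^-4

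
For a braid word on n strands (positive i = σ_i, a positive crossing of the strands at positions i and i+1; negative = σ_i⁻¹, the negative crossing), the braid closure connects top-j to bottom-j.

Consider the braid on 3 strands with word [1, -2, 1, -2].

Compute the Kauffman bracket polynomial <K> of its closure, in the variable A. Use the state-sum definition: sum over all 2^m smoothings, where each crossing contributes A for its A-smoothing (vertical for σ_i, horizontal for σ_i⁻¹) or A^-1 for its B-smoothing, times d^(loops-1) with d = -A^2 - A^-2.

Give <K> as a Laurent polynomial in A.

Braid: s1 s2^-1 s1 s2^-1 on 3 strands, 4 crossings.
Writhe w = (#positive) - (#negative) = 2 - 2 = 0.
State-sum expansion of <K>. There are 2^4 = 16 states.
Each crossing splits two ways (0=vertical, 1=horizontal). The state's weight is A^(#A-smoothings - #B-smoothings) * d^(loops - 1).
  state 0000: A-exp=+0, loops=3, term = A^0 * d^2
  state 0001: A-exp=+2, loops=2, term = A^2 * d^1
  state 0010: A-exp=-2, loops=2, term = A^-2 * d^1
  state 0011: A-exp=+0, loops=1, term = A^0 * d^0
  state 0100: A-exp=+2, loops=2, term = A^2 * d^1
  state 0101: A-exp=+4, loops=3, term = A^4 * d^2
  state 0110: A-exp=+0, loops=1, term = A^0 * d^0
  state 0111: A-exp=+2, loops=2, term = A^2 * d^1
  state 1000: A-exp=-2, loops=2, term = A^-2 * d^1
  state 1001: A-exp=+0, loops=1, term = A^0 * d^0
  state 1010: A-exp=-4, loops=3, term = A^-4 * d^2
  state 1011: A-exp=-2, loops=2, term = A^-2 * d^1
  state 1100: A-exp=+0, loops=1, term = A^0 * d^0
  state 1101: A-exp=+2, loops=2, term = A^2 * d^1
  state 1110: A-exp=-2, loops=2, term = A^-2 * d^1
  state 1111: A-exp=+0, loops=1, term = A^0 * d^0
Collect the terms by A-exponent (count of states per loop number):
Powers of d = -A^2 - A^-2: d^2 = A^4 + 2 + A^-4.
  A^4 * (d^2) = A^8 + 2*A^4 + 1
  A^2 * (4*d) = -4*A^4 - 4
  A^0 * (5 + d^2) = A^4 + 7 + A^-4
  A^-2 * (4*d) = -4 - 4*A^-4
  A^-4 * (d^2) = 1 + 2*A^-4 + A^-8
Summing the groups: <K> = A^8 - A^4 + 1 - A^-4 + A^-8

Answer: A^8 - A^4 + 1 - A^-4 + A^-8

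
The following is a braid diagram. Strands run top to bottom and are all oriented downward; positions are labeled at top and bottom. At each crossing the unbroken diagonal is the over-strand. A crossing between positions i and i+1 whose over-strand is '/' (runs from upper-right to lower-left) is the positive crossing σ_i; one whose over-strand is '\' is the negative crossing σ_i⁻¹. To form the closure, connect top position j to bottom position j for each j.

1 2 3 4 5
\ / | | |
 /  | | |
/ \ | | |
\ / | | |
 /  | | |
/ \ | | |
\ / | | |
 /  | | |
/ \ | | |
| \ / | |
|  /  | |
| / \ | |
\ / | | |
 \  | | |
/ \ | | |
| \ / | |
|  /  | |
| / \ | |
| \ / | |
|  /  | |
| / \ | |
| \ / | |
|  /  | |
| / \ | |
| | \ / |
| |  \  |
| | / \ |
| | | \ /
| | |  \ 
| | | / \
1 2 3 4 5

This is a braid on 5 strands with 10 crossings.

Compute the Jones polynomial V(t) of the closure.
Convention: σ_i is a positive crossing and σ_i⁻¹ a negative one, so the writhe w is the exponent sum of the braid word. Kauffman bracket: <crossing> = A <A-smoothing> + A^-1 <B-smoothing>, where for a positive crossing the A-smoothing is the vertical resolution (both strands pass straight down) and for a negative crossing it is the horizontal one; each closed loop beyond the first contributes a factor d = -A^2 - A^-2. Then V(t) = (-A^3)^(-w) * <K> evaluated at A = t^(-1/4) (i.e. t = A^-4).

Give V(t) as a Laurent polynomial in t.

-t^9 + 2*t^8 - 3*t^7 + 3*t^6 - 3*t^5 + 3*t^4 - t^3 + t^2

Derivation:
Reading the diagram top to bottom ('/'-over between positions i,i+1 = s_i, '\'-over = s_i^-1): braid word = s1 s1 s1 s2 s1^-1 s2 s2 s2 s3^-1 s4^-1.
The presented braid s1 s1 s1 s2 s1^-1 s2 s2 s2 s3^-1 s4^-1 on 5 strands reduces by inverse Markov moves (closure unchanged at each step):
  Destabilize: the word has the form β·s4^-1 where s4^-1 occurs only as the final letter (β ∈ B_4); drop it and the last strand → 4 strands.
  Destabilize: the word has the form β·s3^-1 where s3^-1 occurs only as the final letter (β ∈ B_3); drop it and the last strand → 3 strands.
Reduced to β = s1 s1 s1 s2 s1^-1 s2 s2 s2 on 3 strands, 8 crossings.
Compute on β:
Braid: s1 s1 s1 s2 s1^-1 s2 s2 s2 on 3 strands, 8 crossings.
Writhe w = (#positive) - (#negative) = 7 - 1 = 6.
Enumerate smoothing states for the bracket polynomial. There are 2^8 = 256 states.
Each crossing splits two ways (0=vertical, 1=horizontal). The state's weight is A^(#A-smoothings - #B-smoothings) * d^(loops - 1).
Tabulate the states by total A-exponent and number of loops L (A-exp: L × count):
  A^8: L=2 ×1
  A^6: L=1 ×4, L=3 ×4
  A^4: L=2 ×25, L=4 ×3
  A^2: L=1 ×21, L=3 ×34, L=5 ×1
  A^0: L=2 ×48, L=4 ×22
  A^-2: L=3 ×49, L=5 ×7
  A^-4: L=4 ×27, L=6 ×1
  A^-6: L=5 ×8
  A^-8: L=6 ×1
Each group contributes A^e * Σ count * d^(L-1):
Powers of d = -A^2 - A^-2: d^2 = A^4 + 2 + A^-4; d^3 = -A^6 - 3*A^2 - 3*A^-2 - A^-6; d^4 = A^8 + 4*A^4 + 6 + 4*A^-4 + A^-8; d^5 = -A^10 - 5*A^6 - 10*A^2 - 10*A^-2 - 5*A^-6 - A^-10.
  A^8 * (d) = -A^10 - A^6
  A^6 * (4 + 4*d^2) = 4*A^10 + 12*A^6 + 4*A^2
  A^4 * (25*d + 3*d^3) = -3*A^10 - 34*A^6 - 34*A^2 - 3*A^-2
  A^2 * (21 + 34*d^2 + d^4) = A^10 + 38*A^6 + 95*A^2 + 38*A^-2 + A^-6
  A^0 * (48*d + 22*d^3) = -22*A^6 - 114*A^2 - 114*A^-2 - 22*A^-6
  A^-2 * (49*d^2 + 7*d^4) = 7*A^6 + 77*A^2 + 140*A^-2 + 77*A^-6 + 7*A^-10
  A^-4 * (27*d^3 + d^5) = -A^6 - 32*A^2 - 91*A^-2 - 91*A^-6 - 32*A^-10 - A^-14
  A^-6 * (8*d^4) = 8*A^2 + 32*A^-2 + 48*A^-6 + 32*A^-10 + 8*A^-14
  A^-8 * (d^5) = -A^2 - 5*A^-2 - 10*A^-6 - 10*A^-10 - 5*A^-14 - A^-18
Summing the groups: <K> = A^10 - A^6 + 3*A^2 - 3*A^-2 + 3*A^-6 - 3*A^-10 + 2*A^-14 - A^-18
Normalise by the writhe: (-A^3)^(-w) = (-A^3)^(-6) = A^-18, so f(A) = A^-18 * <K> = A^-8 - A^-12 + 3*A^-16 - 3*A^-20 + 3*A^-24 - 3*A^-28 + 2*A^-32 - A^-36.
Substitute A = t^(-1/4), i.e. A^e → t^(-e/4): V(t) = -t^9 + 2*t^8 - 3*t^7 + 3*t^6 - 3*t^5 + 3*t^4 - t^3 + t^2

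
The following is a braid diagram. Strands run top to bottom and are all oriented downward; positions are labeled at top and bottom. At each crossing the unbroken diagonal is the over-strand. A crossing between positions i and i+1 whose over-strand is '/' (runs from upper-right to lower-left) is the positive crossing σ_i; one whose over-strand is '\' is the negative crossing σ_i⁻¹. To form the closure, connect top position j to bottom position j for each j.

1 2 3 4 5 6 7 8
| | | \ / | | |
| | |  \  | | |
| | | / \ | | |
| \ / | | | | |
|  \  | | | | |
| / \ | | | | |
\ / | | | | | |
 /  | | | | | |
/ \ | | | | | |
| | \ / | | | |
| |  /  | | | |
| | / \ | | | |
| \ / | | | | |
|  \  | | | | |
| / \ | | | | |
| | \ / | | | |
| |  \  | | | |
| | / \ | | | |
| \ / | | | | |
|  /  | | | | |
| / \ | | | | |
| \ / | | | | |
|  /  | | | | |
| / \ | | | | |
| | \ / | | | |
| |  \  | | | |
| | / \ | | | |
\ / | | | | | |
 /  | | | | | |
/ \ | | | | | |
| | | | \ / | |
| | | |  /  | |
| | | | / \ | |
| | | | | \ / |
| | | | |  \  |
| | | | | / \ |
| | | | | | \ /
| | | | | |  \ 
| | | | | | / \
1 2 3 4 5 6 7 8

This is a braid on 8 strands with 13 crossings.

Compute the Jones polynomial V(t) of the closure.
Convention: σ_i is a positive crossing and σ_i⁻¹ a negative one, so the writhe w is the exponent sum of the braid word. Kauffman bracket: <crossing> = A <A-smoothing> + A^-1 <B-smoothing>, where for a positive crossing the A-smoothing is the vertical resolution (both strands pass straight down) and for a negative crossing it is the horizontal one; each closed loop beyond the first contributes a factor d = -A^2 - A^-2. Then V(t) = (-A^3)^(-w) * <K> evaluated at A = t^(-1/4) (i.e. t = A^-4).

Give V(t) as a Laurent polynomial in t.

Reading the diagram top to bottom ('/'-over between positions i,i+1 = s_i, '\'-over = s_i^-1): braid word = s4^-1 s2^-1 s1 s3 s2^-1 s3^-1 s2 s2 s3^-1 s1 s5 s6^-1 s7^-1.
The presented braid s4^-1 s2^-1 s1 s3 s2^-1 s3^-1 s2 s2 s3^-1 s1 s5 s6^-1 s7^-1 on 8 strands reduces by inverse Markov moves (closure unchanged at each step):
  Destabilize: the word has the form β·s7^-1 where s7^-1 occurs only as the final letter (β ∈ B_7); drop it and the last strand → 7 strands.
  Destabilize: the word has the form β·s6^-1 where s6^-1 occurs only as the final letter (β ∈ B_6); drop it and the last strand → 6 strands.
  Destabilize: the word has the form β·s5 where s5 occurs only as the final letter (β ∈ B_5); drop it and the last strand → 5 strands.
Reduced to β = s4^-1 s2^-1 s1 s3 s2^-1 s3^-1 s2 s2 s3^-1 s1 on 5 strands, 10 crossings.
Compute on β:
Braid: s4^-1 s2^-1 s1 s3 s2^-1 s3^-1 s2 s2 s3^-1 s1 on 5 strands, 10 crossings.
Writhe w = (#positive) - (#negative) = 5 - 5 = 0.
Computing the Kauffman bracket via state sum. There are 2^10 = 1024 states.
Smooth each crossing (0=||, 1=⌣⌢); contribution A^(Σ sign_k(1-2s_k)) * d^(L-1).
Tabulate the states by total A-exponent and number of loops L (A-exp: L × count):
  A^10: L=4 ×1
  A^8: L=3 ×9, L=5 ×1
  A^6: L=2 ×27, L=4 ×18
  A^4: L=1 ×28, L=3 ×78, L=5 ×14
  A^2: L=2 ×116, L=4 ×88, L=6 ×6
  A^0: L=1 ×27, L=3 ×178, L=5 ×46, L=7 ×1
  A^-2: L=2 ×78, L=4 ×123, L=6 ×9
  A^-4: L=1 ×6, L=3 ×78, L=5 ×36
  A^-6: L=2 ×11, L=4 ×31, L=6 ×3
  A^-8: L=3 ×6, L=5 ×4
  A^-10: L=4 ×1
Each group contributes A^e * Σ count * d^(L-1):
Powers of d = -A^2 - A^-2: d^2 = A^4 + 2 + A^-4; d^3 = -A^6 - 3*A^2 - 3*A^-2 - A^-6; d^4 = A^8 + 4*A^4 + 6 + 4*A^-4 + A^-8; d^5 = -A^10 - 5*A^6 - 10*A^2 - 10*A^-2 - 5*A^-6 - A^-10; d^6 = A^12 + 6*A^8 + 15*A^4 + 20 + 15*A^-4 + 6*A^-8 + A^-12.
  A^10 * (d^3) = -A^16 - 3*A^12 - 3*A^8 - A^4
  A^8 * (9*d^2 + d^4) = A^16 + 13*A^12 + 24*A^8 + 13*A^4 + 1
  A^6 * (27*d + 18*d^3) = -18*A^12 - 81*A^8 - 81*A^4 - 18
  A^4 * (28 + 78*d^2 + 14*d^4) = 14*A^12 + 134*A^8 + 268*A^4 + 134 + 14*A^-4
  A^2 * (116*d + 88*d^3 + 6*d^5) = -6*A^12 - 118*A^8 - 440*A^4 - 440 - 118*A^-4 - 6*A^-8
  A^0 * (27 + 178*d^2 + 46*d^4 + d^6) = A^12 + 52*A^8 + 377*A^4 + 679 + 377*A^-4 + 52*A^-8 + A^-12
  A^-2 * (78*d + 123*d^3 + 9*d^5) = -9*A^8 - 168*A^4 - 537 - 537*A^-4 - 168*A^-8 - 9*A^-12
  A^-4 * (6 + 78*d^2 + 36*d^4) = 36*A^4 + 222 + 378*A^-4 + 222*A^-8 + 36*A^-12
  A^-6 * (11*d + 31*d^3 + 3*d^5) = -3*A^4 - 46 - 134*A^-4 - 134*A^-8 - 46*A^-12 - 3*A^-16
  A^-8 * (6*d^2 + 4*d^4) = 4 + 22*A^-4 + 36*A^-8 + 22*A^-12 + 4*A^-16
  A^-10 * (d^3) = -A^-4 - 3*A^-8 - 3*A^-12 - A^-16
Summing the groups: <K> = A^12 - A^8 + A^4 - 1 + A^-4 - A^-8 + A^-12
Normalise by the writhe: (-A^3)^(-w) = (-A^3)^(0) = 1, so f(A) = 1 * <K> = A^12 - A^8 + A^4 - 1 + A^-4 - A^-8 + A^-12.
Substitute A = t^(-1/4), i.e. A^e → t^(-e/4): V(t) = t^3 - t^2 + t - 1 + t^-1 - t^-2 + t^-3

Answer: t^3 - t^2 + t - 1 + t^-1 - t^-2 + t^-3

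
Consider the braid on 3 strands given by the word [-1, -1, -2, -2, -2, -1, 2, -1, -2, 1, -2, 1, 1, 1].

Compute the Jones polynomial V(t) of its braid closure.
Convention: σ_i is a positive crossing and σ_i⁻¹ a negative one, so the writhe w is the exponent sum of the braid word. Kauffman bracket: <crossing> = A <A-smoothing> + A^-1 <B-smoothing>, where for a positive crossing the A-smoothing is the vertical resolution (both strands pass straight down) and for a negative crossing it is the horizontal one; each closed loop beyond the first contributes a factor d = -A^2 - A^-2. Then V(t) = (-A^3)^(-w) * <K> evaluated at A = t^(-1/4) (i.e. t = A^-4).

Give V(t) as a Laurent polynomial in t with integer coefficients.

-1 + 3*t^-1 - 3*t^-2 + 5*t^-3 - 5*t^-4 + 4*t^-5 - 3*t^-6 + 2*t^-7 - t^-8

Derivation:
The presented braid s1^-1 s1^-1 s2^-1 s2^-1 s2^-1 s1^-1 s2 s1^-1 s2^-1 s1 s2^-1 s1 s1 s1 on 3 strands reduces by inverse Markov moves (closure unchanged at each step):
  Deconjugate: the word is γ·β·γ⁻¹ with γ = s1^-1 s1^-1 (prefix) and γ⁻¹ = s1 s1 (suffix); strip both.
Reduced to β = s2^-1 s2^-1 s2^-1 s1^-1 s2 s1^-1 s2^-1 s1 s2^-1 s1 on 3 strands, 10 crossings.
Compute on β:
Braid: s2^-1 s2^-1 s2^-1 s1^-1 s2 s1^-1 s2^-1 s1 s2^-1 s1 on 3 strands, 10 crossings.
Writhe w = (#positive) - (#negative) = 3 - 7 = -4.
State-sum expansion of <K>. There are 2^10 = 1024 states.
Each crossing splits two ways (0=vertical, 1=horizontal). The state's weight is A^(#A-smoothings - #B-smoothings) * d^(loops - 1).
Tabulate the states by total A-exponent and number of loops L (A-exp: L × count):
  A^10: L=6 ×1
  A^8: L=5 ×10
  A^6: L=4 ×41, L=6 ×4
  A^4: L=3 ×88, L=5 ×31, L=7 ×1
  A^2: L=2 ×102, L=4 ×99, L=6 ×9
  A^0: L=1 ×54, L=3 ×162, L=5 ×36
  A^-2: L=2 ×134, L=4 ×74, L=6 ×2
  A^-4: L=1 ×30, L=3 ×82, L=5 ×8
  A^-6: L=2 ×32, L=4 ×13
  A^-8: L=1 ×3, L=3 ×7
  A^-10: L=2 ×1
Each group contributes A^e * Σ count * d^(L-1):
Powers of d = -A^2 - A^-2: d^2 = A^4 + 2 + A^-4; d^3 = -A^6 - 3*A^2 - 3*A^-2 - A^-6; d^4 = A^8 + 4*A^4 + 6 + 4*A^-4 + A^-8; d^5 = -A^10 - 5*A^6 - 10*A^2 - 10*A^-2 - 5*A^-6 - A^-10; d^6 = A^12 + 6*A^8 + 15*A^4 + 20 + 15*A^-4 + 6*A^-8 + A^-12.
  A^10 * (d^5) = -A^20 - 5*A^16 - 10*A^12 - 10*A^8 - 5*A^4 - 1
  A^8 * (10*d^4) = 10*A^16 + 40*A^12 + 60*A^8 + 40*A^4 + 10
  A^6 * (41*d^3 + 4*d^5) = -4*A^16 - 61*A^12 - 163*A^8 - 163*A^4 - 61 - 4*A^-4
  A^4 * (88*d^2 + 31*d^4 + d^6) = A^16 + 37*A^12 + 227*A^8 + 382*A^4 + 227 + 37*A^-4 + A^-8
  A^2 * (102*d + 99*d^3 + 9*d^5) = -9*A^12 - 144*A^8 - 489*A^4 - 489 - 144*A^-4 - 9*A^-8
  A^0 * (54 + 162*d^2 + 36*d^4) = 36*A^8 + 306*A^4 + 594 + 306*A^-4 + 36*A^-8
  A^-2 * (134*d + 74*d^3 + 2*d^5) = -2*A^8 - 84*A^4 - 376 - 376*A^-4 - 84*A^-8 - 2*A^-12
  A^-4 * (30 + 82*d^2 + 8*d^4) = 8*A^4 + 114 + 242*A^-4 + 114*A^-8 + 8*A^-12
  A^-6 * (32*d + 13*d^3) = -13 - 71*A^-4 - 71*A^-8 - 13*A^-12
  A^-8 * (3 + 7*d^2) = 7*A^-4 + 17*A^-8 + 7*A^-12
  A^-10 * (d) = -A^-8 - A^-12
Summing the groups: <K> = -A^20 + 2*A^16 - 3*A^12 + 4*A^8 - 5*A^4 + 5 - 3*A^-4 + 3*A^-8 - A^-12
Normalise by the writhe: (-A^3)^(-w) = (-A^3)^(4) = A^12, so f(A) = A^12 * <K> = -A^32 + 2*A^28 - 3*A^24 + 4*A^20 - 5*A^16 + 5*A^12 - 3*A^8 + 3*A^4 - 1.
Substitute A = t^(-1/4), i.e. A^e → t^(-e/4): V(t) = -1 + 3*t^-1 - 3*t^-2 + 5*t^-3 - 5*t^-4 + 4*t^-5 - 3*t^-6 + 2*t^-7 - t^-8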